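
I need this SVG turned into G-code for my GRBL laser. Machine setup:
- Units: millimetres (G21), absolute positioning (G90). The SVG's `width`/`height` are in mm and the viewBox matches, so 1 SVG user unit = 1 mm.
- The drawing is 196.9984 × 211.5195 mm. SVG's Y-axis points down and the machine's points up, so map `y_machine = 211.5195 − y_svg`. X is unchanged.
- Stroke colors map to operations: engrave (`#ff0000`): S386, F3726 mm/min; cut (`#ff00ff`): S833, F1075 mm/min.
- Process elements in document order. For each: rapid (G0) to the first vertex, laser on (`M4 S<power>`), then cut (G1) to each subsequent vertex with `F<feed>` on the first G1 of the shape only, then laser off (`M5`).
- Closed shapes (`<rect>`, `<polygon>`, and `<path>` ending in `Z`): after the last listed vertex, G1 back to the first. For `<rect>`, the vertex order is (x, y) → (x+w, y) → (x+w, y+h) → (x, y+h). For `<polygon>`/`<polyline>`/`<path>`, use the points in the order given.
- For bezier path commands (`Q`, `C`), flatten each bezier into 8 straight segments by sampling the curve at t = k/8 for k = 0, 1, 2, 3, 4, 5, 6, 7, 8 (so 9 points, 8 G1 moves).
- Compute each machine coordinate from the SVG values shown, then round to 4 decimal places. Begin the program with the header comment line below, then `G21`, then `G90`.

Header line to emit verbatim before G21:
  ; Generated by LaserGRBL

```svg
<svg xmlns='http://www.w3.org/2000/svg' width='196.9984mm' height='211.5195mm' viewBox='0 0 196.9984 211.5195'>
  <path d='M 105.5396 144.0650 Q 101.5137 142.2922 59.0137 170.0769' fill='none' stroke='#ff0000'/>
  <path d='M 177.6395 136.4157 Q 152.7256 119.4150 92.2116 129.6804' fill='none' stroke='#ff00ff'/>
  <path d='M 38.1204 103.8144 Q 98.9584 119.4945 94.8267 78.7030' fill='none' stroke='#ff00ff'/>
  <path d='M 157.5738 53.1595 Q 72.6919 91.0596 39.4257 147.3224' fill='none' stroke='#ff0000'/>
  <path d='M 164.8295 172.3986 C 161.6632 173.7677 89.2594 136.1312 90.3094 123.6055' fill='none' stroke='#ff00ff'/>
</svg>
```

viewBox `0 0 196.9984 211.5195` with mm width/height → 1 unit = 1 mm. Flip: y_m = 211.5195 − y_svg.

**Shape 1** — `<path>` quadratic bezier, stroke `#ff0000` → engrave (S386, F3726). Control points (SVG): P0=(105.5396,144.0650), P1=(101.5137,142.2922), P2=(59.0137,170.0769); sampled at t=k/8. Machine vertices: (105.5396,67.4545) → (103.9320,67.4359) → (101.1220,66.4936) → (97.1098,64.6276) → (91.8952,61.8379) → (85.4783,58.1246) → (77.8591,53.4876) → (69.0375,47.9269) → (59.0137,41.4426). Open path.

**Shape 2** — `<path>` quadratic bezier, stroke `#ff00ff` → cut (S833, F1075). Control points (SVG): P0=(177.6395,136.4157), P1=(152.7256,119.4150), P2=(92.2116,129.6804); sampled at t=k/8. Machine vertices: (177.6395,75.1038) → (170.8548,78.9279) → (162.9575,81.9000) → (153.9478,84.0200) → (143.8256,85.2880) → (132.5908,85.7039) → (120.2436,85.2677) → (106.7838,83.9794) → (92.2116,81.8391). Open path.

**Shape 3** — `<path>` quadratic bezier, stroke `#ff00ff` → cut (S833, F1075). Control points (SVG): P0=(38.1204,103.8144), P1=(98.9584,119.4945), P2=(94.8267,78.7030); sampled at t=k/8. Machine vertices: (38.1204,107.7051) → (52.3147,104.6674) → (64.4788,103.3945) → (74.6125,103.8863) → (82.7160,106.1429) → (88.7891,110.1642) → (92.8319,115.9502) → (94.8445,123.5010) → (94.8267,132.8165). Open path.

**Shape 4** — `<path>` quadratic bezier, stroke `#ff0000` → engrave (S386, F3726). Control points (SVG): P0=(157.5738,53.1595), P1=(72.6919,91.0596), P2=(39.4257,147.3224); sampled at t=k/8. Machine vertices: (157.5738,158.3600) → (137.1598,148.5981) → (118.3588,138.2623) → (101.1708,127.3527) → (85.5958,115.8692) → (71.6338,103.8119) → (59.2848,91.1808) → (48.5487,77.9759) → (39.4257,64.1971). Open path.

**Shape 5** — `<path>` cubic bezier, stroke `#ff00ff` → cut (S833, F1075). Control points (SVG): P0=(164.8295,172.3986), P1=(161.6632,173.7677), P2=(89.2594,136.1312), P3=(90.3094,123.6055); sampled at t=k/8. Machine vertices: (164.8295,39.1209) → (160.6753,40.3106) → (151.7023,44.4058) → (139.5826,50.6550) → (125.9883,58.3069) → (112.5917,66.6101) → (101.0649,74.8133) → (93.0801,82.1650) → (90.3094,87.9140). Open path.

; Generated by LaserGRBL
G21
G90
G0 X105.5396 Y67.4545
M4 S386
G1 X103.9320 Y67.4359 F3726
G1 X101.1220 Y66.4936
G1 X97.1098 Y64.6276
G1 X91.8952 Y61.8379
G1 X85.4783 Y58.1246
G1 X77.8591 Y53.4876
G1 X69.0375 Y47.9269
G1 X59.0137 Y41.4426
M5
G0 X177.6395 Y75.1038
M4 S833
G1 X170.8548 Y78.9279 F1075
G1 X162.9575 Y81.9000
G1 X153.9478 Y84.0200
G1 X143.8256 Y85.2880
G1 X132.5908 Y85.7039
G1 X120.2436 Y85.2677
G1 X106.7838 Y83.9794
G1 X92.2116 Y81.8391
M5
G0 X38.1204 Y107.7051
M4 S833
G1 X52.3147 Y104.6674 F1075
G1 X64.4788 Y103.3945
G1 X74.6125 Y103.8863
G1 X82.7160 Y106.1429
G1 X88.7891 Y110.1642
G1 X92.8319 Y115.9502
G1 X94.8445 Y123.5010
G1 X94.8267 Y132.8165
M5
G0 X157.5738 Y158.3600
M4 S386
G1 X137.1598 Y148.5981 F3726
G1 X118.3588 Y138.2623
G1 X101.1708 Y127.3527
G1 X85.5958 Y115.8692
G1 X71.6338 Y103.8119
G1 X59.2848 Y91.1808
G1 X48.5487 Y77.9759
G1 X39.4257 Y64.1971
M5
G0 X164.8295 Y39.1209
M4 S833
G1 X160.6753 Y40.3106 F1075
G1 X151.7023 Y44.4058
G1 X139.5826 Y50.6550
G1 X125.9883 Y58.3069
G1 X112.5917 Y66.6101
G1 X101.0649 Y74.8133
G1 X93.0801 Y82.1650
G1 X90.3094 Y87.9140
M5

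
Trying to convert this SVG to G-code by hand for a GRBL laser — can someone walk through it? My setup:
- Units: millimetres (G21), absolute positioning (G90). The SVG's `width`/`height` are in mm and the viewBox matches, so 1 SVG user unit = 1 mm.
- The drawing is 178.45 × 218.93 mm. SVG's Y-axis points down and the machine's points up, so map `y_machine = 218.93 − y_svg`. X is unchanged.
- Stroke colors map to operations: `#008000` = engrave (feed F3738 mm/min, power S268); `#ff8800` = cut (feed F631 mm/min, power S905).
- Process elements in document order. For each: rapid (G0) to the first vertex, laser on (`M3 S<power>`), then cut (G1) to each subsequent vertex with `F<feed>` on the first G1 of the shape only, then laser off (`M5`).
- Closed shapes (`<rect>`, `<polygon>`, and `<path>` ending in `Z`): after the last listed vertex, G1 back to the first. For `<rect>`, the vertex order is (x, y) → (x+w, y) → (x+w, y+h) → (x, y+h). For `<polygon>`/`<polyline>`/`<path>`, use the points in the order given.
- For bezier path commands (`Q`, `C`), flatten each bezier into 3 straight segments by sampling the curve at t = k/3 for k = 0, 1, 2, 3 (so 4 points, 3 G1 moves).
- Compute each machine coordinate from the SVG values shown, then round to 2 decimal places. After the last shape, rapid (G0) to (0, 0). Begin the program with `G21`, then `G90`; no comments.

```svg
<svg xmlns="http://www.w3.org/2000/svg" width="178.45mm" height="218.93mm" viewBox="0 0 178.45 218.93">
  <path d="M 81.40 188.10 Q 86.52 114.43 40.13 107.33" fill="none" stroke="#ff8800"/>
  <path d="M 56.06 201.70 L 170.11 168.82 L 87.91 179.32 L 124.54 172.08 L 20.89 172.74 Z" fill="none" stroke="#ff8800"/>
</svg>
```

G21
G90
G0 X81.40 Y30.83
M3 S905
G1 X79.09 Y72.55 F631
G1 X65.33 Y99.47
G1 X40.13 Y111.60
M5
G0 X56.06 Y17.23
M3 S905
G1 X170.11 Y50.11 F631
G1 X87.91 Y39.61
G1 X124.54 Y46.85
G1 X20.89 Y46.19
G1 X56.06 Y17.23
M5
G0 X0.00 Y0.00

Since the viewBox matches the mm dimensions, user units are millimetres directly. The only transform is the Y-flip y_m = 218.93 − y_svg.

Shape 1 is a quadratic bezier drawn with `<path>`. Its stroke #ff8800 means cut at S905, F631. After flipping Y the toolpath is (81.40,30.83) → (79.09,72.55) → (65.33,99.47) → (40.13,111.60).

Shape 2 is a closed polygon drawn with `<path>`. Its stroke #ff8800 means cut at S905, F631. After flipping Y the toolpath is (56.06,17.23) → (170.11,50.11) → (87.91,39.61) → (124.54,46.85) → (20.89,46.19) → (56.06,17.23), returning to the start.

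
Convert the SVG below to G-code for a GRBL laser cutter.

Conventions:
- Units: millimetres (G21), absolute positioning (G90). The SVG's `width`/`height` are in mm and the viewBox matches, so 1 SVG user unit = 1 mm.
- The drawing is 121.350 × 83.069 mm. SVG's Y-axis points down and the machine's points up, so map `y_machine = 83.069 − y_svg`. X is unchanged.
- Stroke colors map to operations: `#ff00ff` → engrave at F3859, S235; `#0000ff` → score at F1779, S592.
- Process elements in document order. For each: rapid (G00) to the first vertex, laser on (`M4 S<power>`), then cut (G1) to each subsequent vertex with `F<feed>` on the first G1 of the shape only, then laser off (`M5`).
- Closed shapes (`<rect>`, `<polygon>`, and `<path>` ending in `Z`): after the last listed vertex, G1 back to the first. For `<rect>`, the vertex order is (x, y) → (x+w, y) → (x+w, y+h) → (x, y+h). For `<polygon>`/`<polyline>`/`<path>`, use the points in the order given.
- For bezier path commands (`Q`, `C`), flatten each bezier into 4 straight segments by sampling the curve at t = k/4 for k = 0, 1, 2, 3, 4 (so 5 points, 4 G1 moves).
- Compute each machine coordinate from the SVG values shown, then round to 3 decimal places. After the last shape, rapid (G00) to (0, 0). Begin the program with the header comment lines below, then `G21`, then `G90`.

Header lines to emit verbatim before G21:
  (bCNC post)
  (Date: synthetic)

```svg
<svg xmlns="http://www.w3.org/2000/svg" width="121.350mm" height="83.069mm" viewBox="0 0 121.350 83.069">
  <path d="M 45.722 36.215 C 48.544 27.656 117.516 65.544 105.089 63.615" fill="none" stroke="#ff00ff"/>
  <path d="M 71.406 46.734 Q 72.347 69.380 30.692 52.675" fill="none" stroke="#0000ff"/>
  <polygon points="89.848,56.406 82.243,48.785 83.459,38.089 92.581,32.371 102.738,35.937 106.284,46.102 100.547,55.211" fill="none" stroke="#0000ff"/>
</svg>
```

Since the viewBox matches the mm dimensions, user units are millimetres directly. The only transform is the Y-flip y_m = 83.069 − y_svg.

Shape 1 is a cubic bezier drawn with `<path>`. Its stroke #ff00ff means engrave at S235, F3859. After flipping Y the toolpath is (45.722,46.854) → (57.936,45.912) → (81.124,35.640) → (101.452,24.125) → (105.089,19.454).

Shape 2 is a quadratic bezier drawn with `<path>`. Its stroke #0000ff means score at S592, F1779. After flipping Y the toolpath is (71.406,36.335) → (69.214,27.471) → (61.698,23.527) → (48.857,24.501) → (30.692,30.394).

Shape 3 is a regular polygon drawn with `<polygon>`. Its stroke #0000ff means score at S592, F1779. After flipping Y the toolpath is (89.848,26.663) → (82.243,34.284) → (83.459,44.980) → (92.581,50.698) → (102.738,47.132) → (106.284,36.967) → (100.547,27.858) → (89.848,26.663), returning to the start.

(bCNC post)
(Date: synthetic)
G21
G90
G00 X45.722 Y46.854
M4 S235
G1 X57.936 Y45.912 F3859
G1 X81.124 Y35.640
G1 X101.452 Y24.125
G1 X105.089 Y19.454
M5
G00 X71.406 Y36.335
M4 S592
G1 X69.214 Y27.471 F1779
G1 X61.698 Y23.527
G1 X48.857 Y24.501
G1 X30.692 Y30.394
M5
G00 X89.848 Y26.663
M4 S592
G1 X82.243 Y34.284 F1779
G1 X83.459 Y44.980
G1 X92.581 Y50.698
G1 X102.738 Y47.132
G1 X106.284 Y36.967
G1 X100.547 Y27.858
G1 X89.848 Y26.663
M5
G00 X0.000 Y0.000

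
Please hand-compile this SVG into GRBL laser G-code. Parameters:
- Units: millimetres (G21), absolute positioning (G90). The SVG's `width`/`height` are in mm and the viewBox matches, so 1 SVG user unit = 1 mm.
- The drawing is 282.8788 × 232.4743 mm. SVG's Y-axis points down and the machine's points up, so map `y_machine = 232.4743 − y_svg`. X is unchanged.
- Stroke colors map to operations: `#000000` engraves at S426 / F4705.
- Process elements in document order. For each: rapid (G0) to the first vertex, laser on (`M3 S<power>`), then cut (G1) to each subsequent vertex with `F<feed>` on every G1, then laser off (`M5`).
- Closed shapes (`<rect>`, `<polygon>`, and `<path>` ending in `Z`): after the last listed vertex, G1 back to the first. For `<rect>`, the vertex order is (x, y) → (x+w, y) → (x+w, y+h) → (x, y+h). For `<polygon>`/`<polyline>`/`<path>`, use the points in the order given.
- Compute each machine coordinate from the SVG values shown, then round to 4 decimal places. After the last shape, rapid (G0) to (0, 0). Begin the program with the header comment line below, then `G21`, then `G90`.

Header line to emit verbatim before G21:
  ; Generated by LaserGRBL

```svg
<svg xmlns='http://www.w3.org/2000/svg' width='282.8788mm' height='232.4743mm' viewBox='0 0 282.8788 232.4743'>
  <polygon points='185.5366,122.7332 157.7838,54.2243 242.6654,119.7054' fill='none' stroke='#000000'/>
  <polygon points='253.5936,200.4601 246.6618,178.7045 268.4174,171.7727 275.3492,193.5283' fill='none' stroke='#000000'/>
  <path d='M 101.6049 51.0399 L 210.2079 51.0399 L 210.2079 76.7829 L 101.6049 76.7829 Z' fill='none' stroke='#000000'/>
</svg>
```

1 u = 1 mm; y_m = 232.4743 − y.

[1] `<polygon>` closed polygon, #000000→engrave S426 F4705: (185.5366,109.7411) → (157.7838,178.2500) → (242.6654,112.7689) → (185.5366,109.7411) (closed)

[2] `<polygon>` regular polygon, #000000→engrave S426 F4705: (253.5936,32.0142) → (246.6618,53.7698) → (268.4174,60.7016) → (275.3492,38.9460) → (253.5936,32.0142) (closed)

[3] `<path>` rectangle, #000000→engrave S426 F4705: (101.6049,181.4344) → (210.2079,181.4344) → (210.2079,155.6914) → (101.6049,155.6914) → (101.6049,181.4344) (closed)

; Generated by LaserGRBL
G21
G90
G0 X185.5366 Y109.7411
M3 S426
G1 X157.7838 Y178.2500 F4705
G1 X242.6654 Y112.7689 F4705
G1 X185.5366 Y109.7411 F4705
M5
G0 X253.5936 Y32.0142
M3 S426
G1 X246.6618 Y53.7698 F4705
G1 X268.4174 Y60.7016 F4705
G1 X275.3492 Y38.9460 F4705
G1 X253.5936 Y32.0142 F4705
M5
G0 X101.6049 Y181.4344
M3 S426
G1 X210.2079 Y181.4344 F4705
G1 X210.2079 Y155.6914 F4705
G1 X101.6049 Y155.6914 F4705
G1 X101.6049 Y181.4344 F4705
M5
G0 X0.0000 Y0.0000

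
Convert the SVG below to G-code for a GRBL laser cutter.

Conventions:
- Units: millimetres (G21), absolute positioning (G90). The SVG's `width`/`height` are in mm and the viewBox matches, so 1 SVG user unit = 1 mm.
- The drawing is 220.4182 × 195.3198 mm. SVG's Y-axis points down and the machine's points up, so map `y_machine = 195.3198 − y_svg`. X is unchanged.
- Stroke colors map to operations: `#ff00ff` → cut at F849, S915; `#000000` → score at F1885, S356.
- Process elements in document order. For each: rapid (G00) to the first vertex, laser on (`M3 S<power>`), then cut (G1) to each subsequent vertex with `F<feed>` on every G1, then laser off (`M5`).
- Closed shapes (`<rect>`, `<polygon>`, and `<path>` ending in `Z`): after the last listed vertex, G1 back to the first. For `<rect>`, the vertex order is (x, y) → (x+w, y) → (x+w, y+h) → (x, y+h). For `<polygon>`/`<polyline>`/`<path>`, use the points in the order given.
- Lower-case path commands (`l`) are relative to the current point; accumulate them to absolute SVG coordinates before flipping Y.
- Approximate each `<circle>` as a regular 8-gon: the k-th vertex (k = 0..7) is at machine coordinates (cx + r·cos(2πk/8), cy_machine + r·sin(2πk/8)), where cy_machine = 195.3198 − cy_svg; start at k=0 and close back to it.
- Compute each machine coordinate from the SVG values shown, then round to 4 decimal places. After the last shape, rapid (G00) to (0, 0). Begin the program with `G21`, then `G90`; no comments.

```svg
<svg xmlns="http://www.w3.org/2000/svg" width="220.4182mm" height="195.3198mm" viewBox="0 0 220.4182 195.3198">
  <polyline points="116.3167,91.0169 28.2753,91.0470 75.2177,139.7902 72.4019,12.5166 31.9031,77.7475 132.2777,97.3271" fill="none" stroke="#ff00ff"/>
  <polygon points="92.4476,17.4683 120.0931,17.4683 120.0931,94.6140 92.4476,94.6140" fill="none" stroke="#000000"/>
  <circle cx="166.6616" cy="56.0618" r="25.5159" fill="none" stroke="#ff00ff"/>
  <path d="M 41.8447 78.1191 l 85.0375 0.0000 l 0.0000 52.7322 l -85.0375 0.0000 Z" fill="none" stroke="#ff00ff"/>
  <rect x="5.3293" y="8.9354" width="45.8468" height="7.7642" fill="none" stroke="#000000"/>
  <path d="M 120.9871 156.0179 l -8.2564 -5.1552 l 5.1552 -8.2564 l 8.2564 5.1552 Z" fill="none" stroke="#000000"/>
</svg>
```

G21
G90
G00 X116.3167 Y104.3029
M3 S915
G1 X28.2753 Y104.2728 F849
G1 X75.2177 Y55.5296 F849
G1 X72.4019 Y182.8032 F849
G1 X31.9031 Y117.5723 F849
G1 X132.2777 Y97.9927 F849
M5
G00 X92.4476 Y177.8515
M3 S356
G1 X120.0931 Y177.8515 F1885
G1 X120.0931 Y100.7058 F1885
G1 X92.4476 Y100.7058 F1885
G1 X92.4476 Y177.8515 F1885
M5
G00 X192.1775 Y139.2580
M3 S915
G1 X184.7041 Y157.3005 F849
G1 X166.6616 Y164.7739 F849
G1 X148.6191 Y157.3005 F849
G1 X141.1457 Y139.2580 F849
G1 X148.6191 Y121.2155 F849
G1 X166.6616 Y113.7421 F849
G1 X184.7041 Y121.2155 F849
G1 X192.1775 Y139.2580 F849
M5
G00 X41.8447 Y117.2007
M3 S915
G1 X126.8822 Y117.2007 F849
G1 X126.8822 Y64.4685 F849
G1 X41.8447 Y64.4685 F849
G1 X41.8447 Y117.2007 F849
M5
G00 X5.3293 Y186.3844
M3 S356
G1 X51.1761 Y186.3844 F1885
G1 X51.1761 Y178.6202 F1885
G1 X5.3293 Y178.6202 F1885
G1 X5.3293 Y186.3844 F1885
M5
G00 X120.9871 Y39.3019
M3 S356
G1 X112.7307 Y44.4571 F1885
G1 X117.8859 Y52.7135 F1885
G1 X126.1423 Y47.5583 F1885
G1 X120.9871 Y39.3019 F1885
M5
G00 X0.0000 Y0.0000

viewBox `0 0 220.4182 195.3198` with mm width/height → 1 unit = 1 mm. Flip: y_m = 195.3198 − y_svg.

**Shape 1** — `<polyline>` open polyline, stroke `#ff00ff` → cut (S915, F849). Machine vertices: (116.3167,104.3029) → (28.2753,104.2728) → (75.2177,55.5296) → (72.4019,182.8032) → (31.9031,117.5723) → (132.2777,97.9927). Open path.

**Shape 2** — `<polygon>` rectangle, stroke `#000000` → score (S356, F1885). Machine vertices: (92.4476,177.8515) → (120.0931,177.8515) → (120.0931,100.7058) → (92.4476,100.7058) → (92.4476,177.8515). Closed: final G1 returns to the first vertex.

**Shape 3** — `<circle>` circle, stroke `#ff00ff` → cut (S915, F849). Machine vertices: (192.1775,139.2580) → (184.7041,157.3005) → (166.6616,164.7739) → (148.6191,157.3005) → (141.1457,139.2580) → (148.6191,121.2155) → (166.6616,113.7421) → (184.7041,121.2155) → (192.1775,139.2580). Closed: final G1 returns to the first vertex.

**Shape 4** — `<path>` rectangle, stroke `#ff00ff` → cut (S915, F849). Machine vertices: (41.8447,117.2007) → (126.8822,117.2007) → (126.8822,64.4685) → (41.8447,64.4685) → (41.8447,117.2007). Closed: final G1 returns to the first vertex.

**Shape 5** — `<rect>` rectangle, stroke `#000000` → score (S356, F1885). Machine vertices: (5.3293,186.3844) → (51.1761,186.3844) → (51.1761,178.6202) → (5.3293,178.6202) → (5.3293,186.3844). Closed: final G1 returns to the first vertex.

**Shape 6** — `<path>` regular polygon, stroke `#000000` → score (S356, F1885). Machine vertices: (120.9871,39.3019) → (112.7307,44.4571) → (117.8859,52.7135) → (126.1423,47.5583) → (120.9871,39.3019). Closed: final G1 returns to the first vertex.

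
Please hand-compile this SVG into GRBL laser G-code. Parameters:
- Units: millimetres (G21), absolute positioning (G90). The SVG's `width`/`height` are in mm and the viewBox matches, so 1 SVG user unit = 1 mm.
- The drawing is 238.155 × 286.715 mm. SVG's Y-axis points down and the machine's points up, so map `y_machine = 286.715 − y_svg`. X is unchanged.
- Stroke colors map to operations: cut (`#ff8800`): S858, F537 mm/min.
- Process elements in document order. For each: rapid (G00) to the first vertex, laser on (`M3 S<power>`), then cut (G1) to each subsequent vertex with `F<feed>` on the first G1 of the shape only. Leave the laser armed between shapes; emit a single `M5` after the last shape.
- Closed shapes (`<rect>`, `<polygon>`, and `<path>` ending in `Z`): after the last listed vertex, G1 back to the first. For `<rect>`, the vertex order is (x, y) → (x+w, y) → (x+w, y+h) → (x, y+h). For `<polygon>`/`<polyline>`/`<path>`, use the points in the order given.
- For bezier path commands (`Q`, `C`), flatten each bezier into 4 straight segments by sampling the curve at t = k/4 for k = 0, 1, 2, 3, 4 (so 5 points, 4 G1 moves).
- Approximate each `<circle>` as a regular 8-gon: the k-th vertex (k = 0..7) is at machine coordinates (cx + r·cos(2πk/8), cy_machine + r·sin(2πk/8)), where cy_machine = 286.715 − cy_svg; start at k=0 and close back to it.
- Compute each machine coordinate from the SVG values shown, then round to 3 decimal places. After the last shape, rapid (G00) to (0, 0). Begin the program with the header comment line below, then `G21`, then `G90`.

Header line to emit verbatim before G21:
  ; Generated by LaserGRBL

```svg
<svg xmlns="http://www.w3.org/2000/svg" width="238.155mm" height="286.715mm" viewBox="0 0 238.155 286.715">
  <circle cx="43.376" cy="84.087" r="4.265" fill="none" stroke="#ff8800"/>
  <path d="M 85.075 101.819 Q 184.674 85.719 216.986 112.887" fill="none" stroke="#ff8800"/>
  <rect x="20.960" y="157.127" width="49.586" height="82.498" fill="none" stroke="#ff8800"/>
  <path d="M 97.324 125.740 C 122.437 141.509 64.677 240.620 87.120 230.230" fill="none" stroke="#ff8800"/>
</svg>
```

; Generated by LaserGRBL
G21
G90
G00 X47.641 Y202.628
M3 S858
G1 X46.392 Y205.644 F537
G1 X43.376 Y206.893
G1 X40.360 Y205.644
G1 X39.111 Y202.628
G1 X40.360 Y199.612
G1 X43.376 Y198.363
G1 X46.392 Y199.612
G1 X47.641 Y202.628
G00 X85.075 Y184.896
M3 S858
G1 X130.669 Y190.242 F537
G1 X167.852 Y190.179
G1 X196.625 Y184.708
G1 X216.986 Y173.828
G00 X20.960 Y129.588
M3 S858
G1 X70.546 Y129.588 F537
G1 X70.546 Y47.090
G1 X20.960 Y47.090
G1 X20.960 Y129.588
G00 X97.324 Y160.975
M3 S858
G1 X103.168 Y136.535 F537
G1 X93.223 Y98.920
G1 X82.778 Y66.211
G1 X87.120 Y56.485
M5
G00 X0.000 Y0.000

Since the viewBox matches the mm dimensions, user units are millimetres directly. The only transform is the Y-flip y_m = 286.715 − y_svg.

Shape 1 is a circle drawn with `<circle>`. Its stroke #ff8800 means cut at S858, F537. After flipping Y the toolpath is (47.641,202.628) → (46.392,205.644) → (43.376,206.893) → (40.360,205.644) → (39.111,202.628) → (40.360,199.612) → (43.376,198.363) → (46.392,199.612) → (47.641,202.628), returning to the start.

Shape 2 is a quadratic bezier drawn with `<path>`. Its stroke #ff8800 means cut at S858, F537. After flipping Y the toolpath is (85.075,184.896) → (130.669,190.242) → (167.852,190.179) → (196.625,184.708) → (216.986,173.828).

Shape 3 is a rectangle drawn with `<rect>`. Its stroke #ff8800 means cut at S858, F537. After flipping Y the toolpath is (20.960,129.588) → (70.546,129.588) → (70.546,47.090) → (20.960,47.090) → (20.960,129.588), returning to the start.

Shape 4 is a cubic bezier drawn with `<path>`. Its stroke #ff8800 means cut at S858, F537. After flipping Y the toolpath is (97.324,160.975) → (103.168,136.535) → (93.223,98.920) → (82.778,66.211) → (87.120,56.485).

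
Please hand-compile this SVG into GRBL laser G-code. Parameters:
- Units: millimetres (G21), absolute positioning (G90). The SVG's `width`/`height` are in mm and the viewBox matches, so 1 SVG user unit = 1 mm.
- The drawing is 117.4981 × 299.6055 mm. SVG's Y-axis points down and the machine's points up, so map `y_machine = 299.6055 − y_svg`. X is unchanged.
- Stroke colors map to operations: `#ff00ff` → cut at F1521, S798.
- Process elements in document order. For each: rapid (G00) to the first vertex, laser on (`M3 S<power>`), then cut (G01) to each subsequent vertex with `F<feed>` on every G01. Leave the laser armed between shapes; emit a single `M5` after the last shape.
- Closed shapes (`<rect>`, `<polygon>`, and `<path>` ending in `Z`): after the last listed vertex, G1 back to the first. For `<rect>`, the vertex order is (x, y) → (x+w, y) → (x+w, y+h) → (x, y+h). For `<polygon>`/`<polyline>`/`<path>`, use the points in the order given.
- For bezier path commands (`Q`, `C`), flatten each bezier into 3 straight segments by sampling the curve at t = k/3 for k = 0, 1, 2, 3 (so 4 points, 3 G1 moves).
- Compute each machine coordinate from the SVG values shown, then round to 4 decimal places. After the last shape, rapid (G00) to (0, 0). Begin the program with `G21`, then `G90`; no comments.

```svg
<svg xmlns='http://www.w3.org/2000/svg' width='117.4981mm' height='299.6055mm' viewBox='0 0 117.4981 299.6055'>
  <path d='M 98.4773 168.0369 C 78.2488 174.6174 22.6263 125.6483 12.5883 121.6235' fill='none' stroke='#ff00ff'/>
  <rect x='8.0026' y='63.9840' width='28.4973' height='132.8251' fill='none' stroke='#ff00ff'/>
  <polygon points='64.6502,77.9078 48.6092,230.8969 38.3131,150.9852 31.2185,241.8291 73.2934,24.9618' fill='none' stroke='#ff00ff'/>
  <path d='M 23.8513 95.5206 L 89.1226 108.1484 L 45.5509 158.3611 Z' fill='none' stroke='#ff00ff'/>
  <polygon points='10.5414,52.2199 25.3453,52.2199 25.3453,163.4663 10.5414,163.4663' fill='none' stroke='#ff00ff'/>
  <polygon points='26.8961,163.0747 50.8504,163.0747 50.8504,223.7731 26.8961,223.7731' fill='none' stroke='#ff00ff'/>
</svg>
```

G21
G90
G00 X98.4773 Y131.5686
M3 S798
G01 X69.4500 Y139.7826 F1521
G01 X34.8219 Y162.6978 F1521
G01 X12.5883 Y177.9820 F1521
G00 X8.0026 Y235.6215
M3 S798
G01 X36.4999 Y235.6215 F1521
G01 X36.4999 Y102.7964 F1521
G01 X8.0026 Y102.7964 F1521
G01 X8.0026 Y235.6215 F1521
G00 X64.6502 Y221.6977
M3 S798
G01 X48.6092 Y68.7086 F1521
G01 X38.3131 Y148.6203 F1521
G01 X31.2185 Y57.7764 F1521
G01 X73.2934 Y274.6437 F1521
G01 X64.6502 Y221.6977 F1521
G00 X23.8513 Y204.0849
M3 S798
G01 X89.1226 Y191.4571 F1521
G01 X45.5509 Y141.2444 F1521
G01 X23.8513 Y204.0849 F1521
G00 X10.5414 Y247.3856
M3 S798
G01 X25.3453 Y247.3856 F1521
G01 X25.3453 Y136.1392 F1521
G01 X10.5414 Y136.1392 F1521
G01 X10.5414 Y247.3856 F1521
G00 X26.8961 Y136.5308
M3 S798
G01 X50.8504 Y136.5308 F1521
G01 X50.8504 Y75.8324 F1521
G01 X26.8961 Y75.8324 F1521
G01 X26.8961 Y136.5308 F1521
M5
G00 X0.0000 Y0.0000

1 u = 1 mm; y_m = 299.6055 − y.

[1] `<path>` cubic bezier, #ff00ff→cut S798 F1521: (98.4773,131.5686) → (69.4500,139.7826) → (34.8219,162.6978) → (12.5883,177.9820)

[2] `<rect>` rectangle, #ff00ff→cut S798 F1521: (8.0026,235.6215) → (36.4999,235.6215) → (36.4999,102.7964) → (8.0026,102.7964) → (8.0026,235.6215) (closed)

[3] `<polygon>` closed polygon, #ff00ff→cut S798 F1521: (64.6502,221.6977) → (48.6092,68.7086) → (38.3131,148.6203) → (31.2185,57.7764) → (73.2934,274.6437) → (64.6502,221.6977) (closed)

[4] `<path>` regular polygon, #ff00ff→cut S798 F1521: (23.8513,204.0849) → (89.1226,191.4571) → (45.5509,141.2444) → (23.8513,204.0849) (closed)

[5] `<polygon>` rectangle, #ff00ff→cut S798 F1521: (10.5414,247.3856) → (25.3453,247.3856) → (25.3453,136.1392) → (10.5414,136.1392) → (10.5414,247.3856) (closed)

[6] `<polygon>` rectangle, #ff00ff→cut S798 F1521: (26.8961,136.5308) → (50.8504,136.5308) → (50.8504,75.8324) → (26.8961,75.8324) → (26.8961,136.5308) (closed)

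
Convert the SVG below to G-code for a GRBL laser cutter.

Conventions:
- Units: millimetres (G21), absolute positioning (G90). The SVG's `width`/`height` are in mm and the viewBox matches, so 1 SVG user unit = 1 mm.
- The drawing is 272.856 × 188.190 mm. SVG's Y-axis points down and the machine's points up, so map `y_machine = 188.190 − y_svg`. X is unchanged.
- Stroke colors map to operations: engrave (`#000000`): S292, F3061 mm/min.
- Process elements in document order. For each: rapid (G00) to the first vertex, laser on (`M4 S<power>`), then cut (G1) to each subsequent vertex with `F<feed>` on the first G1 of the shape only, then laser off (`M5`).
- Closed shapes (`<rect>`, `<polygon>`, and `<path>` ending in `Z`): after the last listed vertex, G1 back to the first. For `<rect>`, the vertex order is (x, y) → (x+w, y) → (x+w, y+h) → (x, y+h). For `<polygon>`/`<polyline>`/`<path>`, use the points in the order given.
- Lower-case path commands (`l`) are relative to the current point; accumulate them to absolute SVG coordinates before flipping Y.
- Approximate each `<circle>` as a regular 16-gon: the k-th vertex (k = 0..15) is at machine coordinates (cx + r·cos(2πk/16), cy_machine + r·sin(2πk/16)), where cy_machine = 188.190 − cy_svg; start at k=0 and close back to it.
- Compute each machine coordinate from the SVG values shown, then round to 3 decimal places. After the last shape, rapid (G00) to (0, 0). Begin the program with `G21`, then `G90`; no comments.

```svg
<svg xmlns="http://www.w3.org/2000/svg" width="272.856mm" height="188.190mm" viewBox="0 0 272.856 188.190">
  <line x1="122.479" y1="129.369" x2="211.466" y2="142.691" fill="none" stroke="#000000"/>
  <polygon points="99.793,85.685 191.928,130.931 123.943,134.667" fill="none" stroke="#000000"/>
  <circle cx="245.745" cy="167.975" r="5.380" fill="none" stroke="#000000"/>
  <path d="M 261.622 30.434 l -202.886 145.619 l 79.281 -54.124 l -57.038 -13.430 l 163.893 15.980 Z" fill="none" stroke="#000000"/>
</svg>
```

G21
G90
G00 X122.479 Y58.821
M4 S292
G1 X211.466 Y45.499 F3061
M5
G00 X99.793 Y102.505
M4 S292
G1 X191.928 Y57.259 F3061
G1 X123.943 Y53.523
G1 X99.793 Y102.505
M5
G00 X251.125 Y20.215
M4 S292
G1 X250.715 Y22.274 F3061
G1 X249.549 Y24.019
G1 X247.804 Y25.185
G1 X245.745 Y25.595
G1 X243.686 Y25.185
G1 X241.941 Y24.019
G1 X240.775 Y22.274
G1 X240.365 Y20.215
G1 X240.775 Y18.156
G1 X241.941 Y16.411
G1 X243.686 Y15.245
G1 X245.745 Y14.835
G1 X247.804 Y15.245
G1 X249.549 Y16.411
G1 X250.715 Y18.156
G1 X251.125 Y20.215
M5
G00 X261.622 Y157.756
M4 S292
G1 X58.736 Y12.137 F3061
G1 X138.017 Y66.261
G1 X80.979 Y79.691
G1 X244.872 Y63.711
G1 X261.622 Y157.756
M5
G00 X0.000 Y0.000

1 u = 1 mm; y_m = 188.190 − y.

[1] `<line>` line segment, #000000→engrave S292 F3061: (122.479,58.821) → (211.466,45.499)

[2] `<polygon>` closed polygon, #000000→engrave S292 F3061: (99.793,102.505) → (191.928,57.259) → (123.943,53.523) → (99.793,102.505) (closed)

[3] `<circle>` circle, #000000→engrave S292 F3061: (251.125,20.215) → (250.715,22.274) → (249.549,24.019) → (247.804,25.185) → (245.745,25.595) → (243.686,25.185) → (241.941,24.019) → (240.775,22.274) → (240.365,20.215) → (240.775,18.156) → (241.941,16.411) → (243.686,15.245) → (245.745,14.835) → (247.804,15.245) → (249.549,16.411) → (250.715,18.156) → (251.125,20.215) (closed)

[4] `<path>` closed polygon, #000000→engrave S292 F3061: (261.622,157.756) → (58.736,12.137) → (138.017,66.261) → (80.979,79.691) → (244.872,63.711) → (261.622,157.756) (closed)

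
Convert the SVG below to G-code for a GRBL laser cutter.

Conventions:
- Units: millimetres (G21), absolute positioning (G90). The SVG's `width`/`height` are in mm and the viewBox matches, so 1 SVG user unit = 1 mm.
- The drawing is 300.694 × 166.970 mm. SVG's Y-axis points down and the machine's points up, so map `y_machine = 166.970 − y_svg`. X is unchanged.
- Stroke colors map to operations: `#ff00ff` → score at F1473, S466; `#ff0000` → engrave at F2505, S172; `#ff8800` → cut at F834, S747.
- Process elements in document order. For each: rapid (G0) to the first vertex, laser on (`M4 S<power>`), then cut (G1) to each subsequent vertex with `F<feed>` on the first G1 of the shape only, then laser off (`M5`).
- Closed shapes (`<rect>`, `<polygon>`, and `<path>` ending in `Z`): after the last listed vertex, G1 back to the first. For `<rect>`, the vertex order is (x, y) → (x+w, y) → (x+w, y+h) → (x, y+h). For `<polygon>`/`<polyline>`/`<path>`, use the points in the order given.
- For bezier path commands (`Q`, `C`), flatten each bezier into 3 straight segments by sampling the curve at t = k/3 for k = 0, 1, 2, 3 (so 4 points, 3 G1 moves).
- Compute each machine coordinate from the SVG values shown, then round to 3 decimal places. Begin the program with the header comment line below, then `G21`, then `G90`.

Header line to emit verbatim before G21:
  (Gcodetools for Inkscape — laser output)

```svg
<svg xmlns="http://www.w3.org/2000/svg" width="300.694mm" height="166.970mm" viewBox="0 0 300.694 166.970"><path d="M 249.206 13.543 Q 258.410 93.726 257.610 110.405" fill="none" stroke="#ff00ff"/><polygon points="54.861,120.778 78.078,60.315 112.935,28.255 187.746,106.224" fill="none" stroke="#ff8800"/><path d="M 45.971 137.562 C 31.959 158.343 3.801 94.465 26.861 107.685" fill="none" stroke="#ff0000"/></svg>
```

Since the viewBox matches the mm dimensions, user units are millimetres directly. The only transform is the Y-flip y_m = 166.970 − y_svg.

Shape 1 is a quadratic bezier drawn with `<path>`. Its stroke #ff00ff means score at S466, F1473. After flipping Y the toolpath is (249.206,153.427) → (254.230,107.028) → (257.032,74.740) → (257.610,56.565).

Shape 2 is a closed polygon drawn with `<polygon>`. Its stroke #ff8800 means cut at S747, F834. After flipping Y the toolpath is (54.861,46.192) → (78.078,106.655) → (112.935,138.715) → (187.746,60.746) → (54.861,46.192), returning to the start.

Shape 3 is a cubic bezier drawn with `<path>`. Its stroke #ff0000 means engrave at S172, F2505. After flipping Y the toolpath is (45.971,29.408) → (29.665,30.856) → (18.453,52.797) → (26.861,59.285).

(Gcodetools for Inkscape — laser output)
G21
G90
G0 X249.206 Y153.427
M4 S466
G1 X254.230 Y107.028 F1473
G1 X257.032 Y74.740
G1 X257.610 Y56.565
M5
G0 X54.861 Y46.192
M4 S747
G1 X78.078 Y106.655 F834
G1 X112.935 Y138.715
G1 X187.746 Y60.746
G1 X54.861 Y46.192
M5
G0 X45.971 Y29.408
M4 S172
G1 X29.665 Y30.856 F2505
G1 X18.453 Y52.797
G1 X26.861 Y59.285
M5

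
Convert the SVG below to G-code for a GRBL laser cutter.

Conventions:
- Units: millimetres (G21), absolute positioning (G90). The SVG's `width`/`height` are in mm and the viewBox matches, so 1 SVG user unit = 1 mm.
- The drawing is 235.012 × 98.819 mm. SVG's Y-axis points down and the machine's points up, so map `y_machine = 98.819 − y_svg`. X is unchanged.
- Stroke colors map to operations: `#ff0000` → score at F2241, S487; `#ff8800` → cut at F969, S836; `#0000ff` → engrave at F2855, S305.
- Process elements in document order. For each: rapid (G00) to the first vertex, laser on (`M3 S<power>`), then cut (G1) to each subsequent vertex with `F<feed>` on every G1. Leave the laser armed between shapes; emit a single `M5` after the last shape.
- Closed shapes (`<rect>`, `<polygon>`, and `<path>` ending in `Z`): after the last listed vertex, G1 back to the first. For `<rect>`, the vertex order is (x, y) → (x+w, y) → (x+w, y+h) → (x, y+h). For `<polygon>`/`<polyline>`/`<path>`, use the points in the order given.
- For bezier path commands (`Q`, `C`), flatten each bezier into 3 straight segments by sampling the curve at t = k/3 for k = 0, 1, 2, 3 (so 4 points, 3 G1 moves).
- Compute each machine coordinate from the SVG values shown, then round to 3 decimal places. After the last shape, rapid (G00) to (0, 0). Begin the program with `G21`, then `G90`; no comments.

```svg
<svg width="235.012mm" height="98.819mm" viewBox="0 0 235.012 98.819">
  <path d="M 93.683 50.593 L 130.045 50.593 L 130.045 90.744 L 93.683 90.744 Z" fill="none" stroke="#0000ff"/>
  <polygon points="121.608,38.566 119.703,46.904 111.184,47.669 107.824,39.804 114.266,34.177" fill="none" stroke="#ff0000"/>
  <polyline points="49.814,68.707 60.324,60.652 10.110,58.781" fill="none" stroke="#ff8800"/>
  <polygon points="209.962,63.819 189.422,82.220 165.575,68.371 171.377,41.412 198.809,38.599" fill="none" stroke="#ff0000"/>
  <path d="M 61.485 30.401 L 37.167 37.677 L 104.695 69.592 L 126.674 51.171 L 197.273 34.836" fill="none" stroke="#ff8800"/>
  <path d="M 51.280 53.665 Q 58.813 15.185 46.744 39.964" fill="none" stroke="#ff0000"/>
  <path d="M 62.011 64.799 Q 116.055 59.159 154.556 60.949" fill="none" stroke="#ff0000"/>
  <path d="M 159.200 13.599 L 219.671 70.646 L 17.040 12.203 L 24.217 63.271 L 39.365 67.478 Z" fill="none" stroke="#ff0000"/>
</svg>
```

G21
G90
G00 X93.683 Y48.226
M3 S305
G1 X130.045 Y48.226 F2855
G1 X130.045 Y8.075 F2855
G1 X93.683 Y8.075 F2855
G1 X93.683 Y48.226 F2855
G00 X121.608 Y60.253
M3 S487
G1 X119.703 Y51.915 F2241
G1 X111.184 Y51.150 F2241
G1 X107.824 Y59.015 F2241
G1 X114.266 Y64.642 F2241
G1 X121.608 Y60.253 F2241
G00 X49.814 Y30.112
M3 S836
G1 X60.324 Y38.167 F969
G1 X10.110 Y40.038 F969
G00 X209.962 Y35.000
M3 S487
G1 X189.422 Y16.599 F2241
G1 X165.575 Y30.448 F2241
G1 X171.377 Y57.407 F2241
G1 X198.809 Y60.220 F2241
G1 X209.962 Y35.000 F2241
G00 X61.485 Y68.418
M3 S836
G1 X37.167 Y61.142 F969
G1 X104.695 Y29.227 F969
G1 X126.674 Y47.648 F969
G1 X197.273 Y63.983 F969
G00 X51.280 Y45.154
M3 S487
G1 X54.124 Y63.779 F2241
G1 X52.612 Y68.346 F2241
G1 X46.744 Y58.855 F2241
G00 X62.011 Y34.020
M3 S487
G1 X96.313 Y36.954 F2241
G1 X127.162 Y38.238 F2241
G1 X154.556 Y37.870 F2241
G00 X159.200 Y85.220
M3 S487
G1 X219.671 Y28.173 F2241
G1 X17.040 Y86.616 F2241
G1 X24.217 Y35.548 F2241
G1 X39.365 Y31.341 F2241
G1 X159.200 Y85.220 F2241
M5
G00 X0.000 Y0.000

Since the viewBox matches the mm dimensions, user units are millimetres directly. The only transform is the Y-flip y_m = 98.819 − y_svg.

Shape 1 is a rectangle drawn with `<path>`. Its stroke #0000ff means engrave at S305, F2855. After flipping Y the toolpath is (93.683,48.226) → (130.045,48.226) → (130.045,8.075) → (93.683,8.075) → (93.683,48.226), returning to the start.

Shape 2 is a regular polygon drawn with `<polygon>`. Its stroke #ff0000 means score at S487, F2241. After flipping Y the toolpath is (121.608,60.253) → (119.703,51.915) → (111.184,51.150) → (107.824,59.015) → (114.266,64.642) → (121.608,60.253), returning to the start.

Shape 3 is a open polyline drawn with `<polyline>`. Its stroke #ff8800 means cut at S836, F969. After flipping Y the toolpath is (49.814,30.112) → (60.324,38.167) → (10.110,40.038).

Shape 4 is a regular polygon drawn with `<polygon>`. Its stroke #ff0000 means score at S487, F2241. After flipping Y the toolpath is (209.962,35.000) → (189.422,16.599) → (165.575,30.448) → (171.377,57.407) → (198.809,60.220) → (209.962,35.000), returning to the start.

Shape 5 is a open polyline drawn with `<path>`. Its stroke #ff8800 means cut at S836, F969. After flipping Y the toolpath is (61.485,68.418) → (37.167,61.142) → (104.695,29.227) → (126.674,47.648) → (197.273,63.983).

Shape 6 is a quadratic bezier drawn with `<path>`. Its stroke #ff0000 means score at S487, F2241. After flipping Y the toolpath is (51.280,45.154) → (54.124,63.779) → (52.612,68.346) → (46.744,58.855).

Shape 7 is a quadratic bezier drawn with `<path>`. Its stroke #ff0000 means score at S487, F2241. After flipping Y the toolpath is (62.011,34.020) → (96.313,36.954) → (127.162,38.238) → (154.556,37.870).

Shape 8 is a closed polygon drawn with `<path>`. Its stroke #ff0000 means score at S487, F2241. After flipping Y the toolpath is (159.200,85.220) → (219.671,28.173) → (17.040,86.616) → (24.217,35.548) → (39.365,31.341) → (159.200,85.220), returning to the start.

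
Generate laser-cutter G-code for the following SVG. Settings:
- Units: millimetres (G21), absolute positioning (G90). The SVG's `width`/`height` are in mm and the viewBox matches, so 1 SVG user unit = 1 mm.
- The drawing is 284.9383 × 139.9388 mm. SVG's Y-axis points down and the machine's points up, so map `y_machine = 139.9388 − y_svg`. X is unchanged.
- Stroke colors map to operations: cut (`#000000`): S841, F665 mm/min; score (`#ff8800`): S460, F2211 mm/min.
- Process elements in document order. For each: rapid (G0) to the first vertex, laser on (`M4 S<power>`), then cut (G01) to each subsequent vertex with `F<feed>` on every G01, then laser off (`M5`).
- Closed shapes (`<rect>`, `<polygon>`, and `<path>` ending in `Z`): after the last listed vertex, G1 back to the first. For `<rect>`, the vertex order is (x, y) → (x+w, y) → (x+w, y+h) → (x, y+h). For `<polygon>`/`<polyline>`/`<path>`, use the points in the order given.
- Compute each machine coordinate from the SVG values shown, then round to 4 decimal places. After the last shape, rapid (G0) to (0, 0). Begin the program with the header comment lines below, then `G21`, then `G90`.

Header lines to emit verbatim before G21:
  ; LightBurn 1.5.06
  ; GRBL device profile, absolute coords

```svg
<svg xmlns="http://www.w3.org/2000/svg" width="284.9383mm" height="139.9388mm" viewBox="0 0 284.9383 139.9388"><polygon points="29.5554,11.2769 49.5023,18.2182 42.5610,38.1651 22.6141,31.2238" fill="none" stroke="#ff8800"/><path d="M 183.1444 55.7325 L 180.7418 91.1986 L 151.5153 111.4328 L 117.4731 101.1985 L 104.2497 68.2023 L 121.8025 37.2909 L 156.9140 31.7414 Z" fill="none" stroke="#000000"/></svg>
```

Since the viewBox matches the mm dimensions, user units are millimetres directly. The only transform is the Y-flip y_m = 139.9388 − y_svg.

Shape 1 is a regular polygon drawn with `<polygon>`. Its stroke #ff8800 means score at S460, F2211. After flipping Y the toolpath is (29.5554,128.6619) → (49.5023,121.7206) → (42.5610,101.7737) → (22.6141,108.7150) → (29.5554,128.6619), returning to the start.

Shape 2 is a regular polygon drawn with `<path>`. Its stroke #000000 means cut at S841, F665. After flipping Y the toolpath is (183.1444,84.2063) → (180.7418,48.7402) → (151.5153,28.5060) → (117.4731,38.7403) → (104.2497,71.7365) → (121.8025,102.6479) → (156.9140,108.1974) → (183.1444,84.2063), returning to the start.

; LightBurn 1.5.06
; GRBL device profile, absolute coords
G21
G90
G0 X29.5554 Y128.6619
M4 S460
G01 X49.5023 Y121.7206 F2211
G01 X42.5610 Y101.7737 F2211
G01 X22.6141 Y108.7150 F2211
G01 X29.5554 Y128.6619 F2211
M5
G0 X183.1444 Y84.2063
M4 S841
G01 X180.7418 Y48.7402 F665
G01 X151.5153 Y28.5060 F665
G01 X117.4731 Y38.7403 F665
G01 X104.2497 Y71.7365 F665
G01 X121.8025 Y102.6479 F665
G01 X156.9140 Y108.1974 F665
G01 X183.1444 Y84.2063 F665
M5
G0 X0.0000 Y0.0000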